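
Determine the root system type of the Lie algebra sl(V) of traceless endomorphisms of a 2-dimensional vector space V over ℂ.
A_1 (sl(2))

This is sl(2), which has dimension 2^2 - 1 = 3 and rank 2 - 1 = 1 (a Cartan subalgebra is the diagonal traceless matrices). In the classification of classical Lie algebras, the special linear algebra sl(n+1) has type A_n; here n = 1, so the Dynkin diagram is a chain of 1 nodes with single edges (A_1). Hence the type is A_1.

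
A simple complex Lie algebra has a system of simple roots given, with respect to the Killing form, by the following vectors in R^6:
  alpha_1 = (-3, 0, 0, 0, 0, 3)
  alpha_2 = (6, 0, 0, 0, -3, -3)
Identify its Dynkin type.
G2

Compute the Cartan integers a_ij = 2(alpha_i, alpha_j)/(alpha_j, alpha_j); the resulting 2x2 Cartan matrix is
[[2, -1], [-3, 2]].
The roots have two lengths (squared-length ratio 3:1); the short ones are alpha_{1}. The associated Dynkin diagram is two nodes joined by a triple edge (G_2), so the type is G_2.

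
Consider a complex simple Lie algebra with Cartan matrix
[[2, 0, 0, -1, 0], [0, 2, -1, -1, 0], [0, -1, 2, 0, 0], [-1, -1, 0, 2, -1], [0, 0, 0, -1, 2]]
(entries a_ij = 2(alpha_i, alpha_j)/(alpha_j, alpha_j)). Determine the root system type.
The matrix has rank 5 with 2's on the diagonal. Reading the off-diagonal entries as Dynkin edges (a single edge where a_ij = a_ji = -1; a double or triple edge where a_ij * a_ji = 2 or 3), the diagram is a chain of 3 nodes with a fork of two nodes at one end (D_5). One simple-root ordering that puts it in standard form is (alpha_3, alpha_2, alpha_4, alpha_5, alpha_1). So the algebra is type D_5, i.e. so(10).

D5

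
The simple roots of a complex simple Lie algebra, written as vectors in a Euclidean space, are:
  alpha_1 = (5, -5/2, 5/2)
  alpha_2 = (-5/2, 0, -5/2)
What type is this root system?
Compute the Cartan integers a_ij = 2(alpha_i, alpha_j)/(alpha_j, alpha_j); the resulting 2x2 Cartan matrix is
[[2, -3], [-1, 2]].
The roots have two lengths (squared-length ratio 3:1); the short ones are alpha_{2}. The associated Dynkin diagram is two nodes joined by a triple edge (G_2), so the type is G_2.

G2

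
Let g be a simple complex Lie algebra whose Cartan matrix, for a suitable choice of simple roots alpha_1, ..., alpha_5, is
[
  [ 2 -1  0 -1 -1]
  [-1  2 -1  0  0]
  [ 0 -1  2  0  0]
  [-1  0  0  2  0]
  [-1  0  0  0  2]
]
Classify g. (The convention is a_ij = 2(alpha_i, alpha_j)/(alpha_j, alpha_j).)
D_5

The matrix has rank 5 with 2's on the diagonal. Reading the off-diagonal entries as Dynkin edges (a single edge where a_ij = a_ji = -1; a double or triple edge where a_ij * a_ji = 2 or 3), the diagram is a chain of 3 nodes with a fork of two nodes at one end (D_5). One simple-root ordering that puts it in standard form is (alpha_3, alpha_2, alpha_1, alpha_4, alpha_5). So the algebra is type D_5, i.e. so(10).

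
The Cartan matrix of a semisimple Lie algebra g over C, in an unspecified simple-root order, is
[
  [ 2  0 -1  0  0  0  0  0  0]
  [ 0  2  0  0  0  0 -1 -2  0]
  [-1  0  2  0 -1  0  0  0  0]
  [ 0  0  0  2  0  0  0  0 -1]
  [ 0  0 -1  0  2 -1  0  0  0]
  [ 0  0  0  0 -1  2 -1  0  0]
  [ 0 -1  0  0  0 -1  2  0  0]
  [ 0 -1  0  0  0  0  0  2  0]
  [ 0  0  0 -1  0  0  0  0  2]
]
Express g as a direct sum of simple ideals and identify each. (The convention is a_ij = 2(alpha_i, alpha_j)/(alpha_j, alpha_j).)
A_2 (sl(3)) ⊕ B_7 (so(15))

The diagram associated to this matrix has two connected components: the simple roots {alpha_4, alpha_9} form a chain of 2 nodes with single edges (A_2), and {alpha_1, alpha_2, alpha_3, alpha_5, alpha_6, alpha_7, alpha_8} form a chain of 7 nodes with a double edge at one end; the terminal node there is the unique short simple root (B_7). A semisimple Lie algebra decomposes uniquely as the direct sum of simple ideals, one per connected component of its Dynkin diagram, so g ≅ A_2 ⊕ B_7 (dimension 8 + 105 = 113).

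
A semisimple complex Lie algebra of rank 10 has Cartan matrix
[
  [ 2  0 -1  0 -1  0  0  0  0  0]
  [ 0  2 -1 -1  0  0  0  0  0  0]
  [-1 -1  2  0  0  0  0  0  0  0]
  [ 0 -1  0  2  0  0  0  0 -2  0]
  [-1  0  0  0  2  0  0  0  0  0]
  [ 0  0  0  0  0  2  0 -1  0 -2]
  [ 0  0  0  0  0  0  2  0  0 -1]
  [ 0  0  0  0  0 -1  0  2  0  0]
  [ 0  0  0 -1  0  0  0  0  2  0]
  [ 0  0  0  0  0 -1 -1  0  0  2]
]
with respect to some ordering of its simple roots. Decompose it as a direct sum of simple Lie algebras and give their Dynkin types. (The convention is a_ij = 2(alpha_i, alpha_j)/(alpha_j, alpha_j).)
B_6 ⊕ F_4

The diagram associated to this matrix has two connected components: the simple roots {alpha_1, alpha_2, alpha_3, alpha_4, alpha_5, alpha_9} form a chain of 6 nodes with a double edge at one end; the terminal node there is the unique short simple root (B_6), and {alpha_6, alpha_7, alpha_8, alpha_10} form a chain of 4 nodes with a double edge between the middle two (F_4). A semisimple Lie algebra decomposes uniquely as the direct sum of simple ideals, one per connected component of its Dynkin diagram, so g ≅ B_6 ⊕ F_4 (dimension 78 + 52 = 130).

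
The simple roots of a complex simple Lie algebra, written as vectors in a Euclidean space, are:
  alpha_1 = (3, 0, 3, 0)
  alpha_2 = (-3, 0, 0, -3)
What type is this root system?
Compute the Cartan integers a_ij = 2(alpha_i, alpha_j)/(alpha_j, alpha_j); the resulting 2x2 Cartan matrix is
[[2, -1], [-1, 2]].
All simple roots have the same length, so the diagram is simply laced. The associated Dynkin diagram is a chain of 2 nodes with single edges (A_2), so the type is A_2 (the algebra sl(3)).

A_2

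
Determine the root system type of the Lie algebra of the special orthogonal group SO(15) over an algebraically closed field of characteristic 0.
B7

This is so(15) with 15 odd, which has dimension 15(15-1)/2 = 105 and rank (15-1)/2 = 7. In the classification of classical Lie algebras, the orthogonal algebra so(2n+1) in an odd number of variables has type B_n; here n = 7, so the Dynkin diagram is a chain of 7 nodes with a double edge at one end; the terminal node there is the unique short simple root (B_7). Hence the type is B_7.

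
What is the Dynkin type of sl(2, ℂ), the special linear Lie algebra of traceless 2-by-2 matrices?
This is sl(2), which has dimension 2^2 - 1 = 3 and rank 2 - 1 = 1 (a Cartan subalgebra is the diagonal traceless matrices). In the classification of classical Lie algebras, the special linear algebra sl(n+1) has type A_n; here n = 1, so the Dynkin diagram is a chain of 1 nodes with single edges (A_1). Hence the type is A_1.

A_1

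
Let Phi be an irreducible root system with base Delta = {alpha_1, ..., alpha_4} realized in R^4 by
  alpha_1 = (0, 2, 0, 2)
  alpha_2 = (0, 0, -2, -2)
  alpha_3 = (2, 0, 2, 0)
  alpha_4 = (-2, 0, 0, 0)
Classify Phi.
Compute the Cartan integers a_ij = 2(alpha_i, alpha_j)/(alpha_j, alpha_j); the resulting 4x4 Cartan matrix is
[[2, -1, 0, 0], [-1, 2, -1, 0], [0, -1, 2, -2], [0, 0, -1, 2]].
The roots have two lengths (squared-length ratio 2:1); the short ones are alpha_{4}. The associated Dynkin diagram is a chain of 4 nodes with a double edge at one end; the terminal node there is the unique short simple root (B_4), so the type is B_4 (the algebra so(9)).

type B_4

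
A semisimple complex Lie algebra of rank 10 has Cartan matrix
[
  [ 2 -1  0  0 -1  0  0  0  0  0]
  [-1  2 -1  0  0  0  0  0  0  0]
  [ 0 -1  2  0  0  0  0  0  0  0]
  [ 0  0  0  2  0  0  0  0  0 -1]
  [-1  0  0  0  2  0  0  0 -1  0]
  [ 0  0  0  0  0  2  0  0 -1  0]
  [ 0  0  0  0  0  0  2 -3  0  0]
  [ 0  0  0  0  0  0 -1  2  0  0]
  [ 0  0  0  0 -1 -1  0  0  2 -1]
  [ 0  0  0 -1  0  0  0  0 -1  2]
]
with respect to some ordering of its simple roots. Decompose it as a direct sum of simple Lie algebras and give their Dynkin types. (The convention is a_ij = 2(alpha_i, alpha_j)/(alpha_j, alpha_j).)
type E_8 ⊕ type G_2

The diagram associated to this matrix has two connected components: the simple roots {alpha_1, alpha_2, alpha_3, alpha_4, alpha_5, alpha_6, alpha_9, alpha_10} form a chain of 7 nodes with one extra node attached to the third node from one end (E_8), and {alpha_7, alpha_8} form two nodes joined by a triple edge (G_2). A semisimple Lie algebra decomposes uniquely as the direct sum of simple ideals, one per connected component of its Dynkin diagram, so g ≅ E_8 ⊕ G_2 (dimension 248 + 14 = 262).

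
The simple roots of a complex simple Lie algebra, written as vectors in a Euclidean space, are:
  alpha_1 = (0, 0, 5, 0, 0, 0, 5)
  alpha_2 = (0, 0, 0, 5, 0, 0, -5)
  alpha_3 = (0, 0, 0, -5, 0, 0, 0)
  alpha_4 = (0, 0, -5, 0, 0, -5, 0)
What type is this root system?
Compute the Cartan integers a_ij = 2(alpha_i, alpha_j)/(alpha_j, alpha_j); the resulting 4x4 Cartan matrix is
[[2, -1, 0, -1], [-1, 2, -2, 0], [0, -1, 2, 0], [-1, 0, 0, 2]].
The roots have two lengths (squared-length ratio 2:1); the short ones are alpha_{3}. The associated Dynkin diagram is a chain of 4 nodes with a double edge at one end; the terminal node there is the unique short simple root (B_4), so the type is B_4 (the algebra so(9)).

B_4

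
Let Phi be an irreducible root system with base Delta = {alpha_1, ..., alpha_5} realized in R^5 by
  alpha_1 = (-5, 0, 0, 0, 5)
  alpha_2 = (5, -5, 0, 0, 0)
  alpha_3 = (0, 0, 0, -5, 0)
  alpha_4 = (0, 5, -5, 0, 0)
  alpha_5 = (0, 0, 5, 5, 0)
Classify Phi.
type B_5

Compute the Cartan integers a_ij = 2(alpha_i, alpha_j)/(alpha_j, alpha_j); the resulting 5x5 Cartan matrix is
[[2, -1, 0, 0, 0], [-1, 2, 0, -1, 0], [0, 0, 2, 0, -1], [0, -1, 0, 2, -1], [0, 0, -2, -1, 2]].
The roots have two lengths (squared-length ratio 2:1); the short ones are alpha_{3}. The associated Dynkin diagram is a chain of 5 nodes with a double edge at one end; the terminal node there is the unique short simple root (B_5), so the type is B_5 (the algebra so(11)).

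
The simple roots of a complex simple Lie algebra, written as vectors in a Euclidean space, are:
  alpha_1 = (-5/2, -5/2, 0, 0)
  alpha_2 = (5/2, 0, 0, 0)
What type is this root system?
type B_2

Compute the Cartan integers a_ij = 2(alpha_i, alpha_j)/(alpha_j, alpha_j); the resulting 2x2 Cartan matrix is
[[2, -2], [-1, 2]].
The roots have two lengths (squared-length ratio 2:1); the short ones are alpha_{2}. The associated Dynkin diagram is a chain of 2 nodes with a double edge at one end; the terminal node there is the unique short simple root (B_2), so the type is B_2 (the algebra so(5)).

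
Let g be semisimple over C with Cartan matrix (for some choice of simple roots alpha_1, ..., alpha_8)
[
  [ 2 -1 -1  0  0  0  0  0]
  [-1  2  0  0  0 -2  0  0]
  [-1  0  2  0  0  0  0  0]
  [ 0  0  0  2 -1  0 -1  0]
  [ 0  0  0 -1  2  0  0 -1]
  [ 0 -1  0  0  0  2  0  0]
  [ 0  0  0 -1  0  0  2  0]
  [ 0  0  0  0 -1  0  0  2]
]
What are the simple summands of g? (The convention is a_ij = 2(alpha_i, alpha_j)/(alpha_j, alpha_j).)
The diagram associated to this matrix has two connected components: the simple roots {alpha_4, alpha_5, alpha_7, alpha_8} form a chain of 4 nodes with single edges (A_4), and {alpha_1, alpha_2, alpha_3, alpha_6} form a chain of 4 nodes with a double edge at one end; the terminal node there is the unique short simple root (B_4). A semisimple Lie algebra decomposes uniquely as the direct sum of simple ideals, one per connected component of its Dynkin diagram, so g ≅ A_4 ⊕ B_4 (dimension 24 + 36 = 60).

A_4 ⊕ B_4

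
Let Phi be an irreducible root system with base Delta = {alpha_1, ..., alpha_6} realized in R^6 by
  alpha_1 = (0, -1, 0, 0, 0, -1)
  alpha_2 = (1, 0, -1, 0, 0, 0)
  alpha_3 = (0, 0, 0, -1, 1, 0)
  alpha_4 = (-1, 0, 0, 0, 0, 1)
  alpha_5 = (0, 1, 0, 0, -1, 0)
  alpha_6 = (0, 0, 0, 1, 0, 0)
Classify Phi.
Compute the Cartan integers a_ij = 2(alpha_i, alpha_j)/(alpha_j, alpha_j); the resulting 6x6 Cartan matrix is
[[2, 0, 0, -1, -1, 0], [0, 2, 0, -1, 0, 0], [0, 0, 2, 0, -1, -2], [-1, -1, 0, 2, 0, 0], [-1, 0, -1, 0, 2, 0], [0, 0, -1, 0, 0, 2]].
The roots have two lengths (squared-length ratio 2:1); the short ones are alpha_{6}. The associated Dynkin diagram is a chain of 6 nodes with a double edge at one end; the terminal node there is the unique short simple root (B_6), so the type is B_6 (the algebra so(13)).

type B_6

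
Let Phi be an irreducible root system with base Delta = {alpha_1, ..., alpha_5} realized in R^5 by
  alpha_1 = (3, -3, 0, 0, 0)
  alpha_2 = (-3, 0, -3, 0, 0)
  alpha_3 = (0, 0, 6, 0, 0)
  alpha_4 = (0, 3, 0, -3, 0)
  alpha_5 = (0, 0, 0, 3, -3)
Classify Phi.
Compute the Cartan integers a_ij = 2(alpha_i, alpha_j)/(alpha_j, alpha_j); the resulting 5x5 Cartan matrix is
[[2, -1, 0, -1, 0], [-1, 2, -1, 0, 0], [0, -2, 2, 0, 0], [-1, 0, 0, 2, -1], [0, 0, 0, -1, 2]].
The roots have two lengths (squared-length ratio 2:1); the short ones are alpha_{1,2,4,5}. The associated Dynkin diagram is a chain of 5 nodes with a double edge at one end; the terminal node there is the unique long simple root (C_5), so the type is C_5 (the algebra sp(10)).

C_5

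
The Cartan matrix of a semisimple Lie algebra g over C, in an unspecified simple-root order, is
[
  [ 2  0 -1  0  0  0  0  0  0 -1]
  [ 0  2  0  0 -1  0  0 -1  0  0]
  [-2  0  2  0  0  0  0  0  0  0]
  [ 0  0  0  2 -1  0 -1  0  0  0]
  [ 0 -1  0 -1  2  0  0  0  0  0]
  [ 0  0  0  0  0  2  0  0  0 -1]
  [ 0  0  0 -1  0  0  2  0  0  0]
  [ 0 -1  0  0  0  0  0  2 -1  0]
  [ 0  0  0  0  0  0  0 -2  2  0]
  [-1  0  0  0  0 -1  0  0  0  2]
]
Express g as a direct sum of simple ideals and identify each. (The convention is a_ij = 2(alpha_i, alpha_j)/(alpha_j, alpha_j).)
The diagram associated to this matrix has two connected components: the simple roots {alpha_1, alpha_3, alpha_6, alpha_10} form a chain of 4 nodes with a double edge at one end; the terminal node there is the unique long simple root (C_4), and {alpha_2, alpha_4, alpha_5, alpha_7, alpha_8, alpha_9} form a chain of 6 nodes with a double edge at one end; the terminal node there is the unique long simple root (C_6). A semisimple Lie algebra decomposes uniquely as the direct sum of simple ideals, one per connected component of its Dynkin diagram, so g ≅ C_4 ⊕ C_6 (dimension 36 + 78 = 114).

C4 ⊕ C6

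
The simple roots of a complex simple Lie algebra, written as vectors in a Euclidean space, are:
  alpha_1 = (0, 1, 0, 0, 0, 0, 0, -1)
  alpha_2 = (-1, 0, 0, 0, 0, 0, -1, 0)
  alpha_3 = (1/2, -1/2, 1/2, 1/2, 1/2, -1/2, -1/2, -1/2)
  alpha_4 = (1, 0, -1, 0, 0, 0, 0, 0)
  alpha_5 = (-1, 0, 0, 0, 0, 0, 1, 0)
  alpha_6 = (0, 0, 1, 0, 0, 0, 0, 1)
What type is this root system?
Compute the Cartan integers a_ij = 2(alpha_i, alpha_j)/(alpha_j, alpha_j); the resulting 6x6 Cartan matrix is
[[2, 0, 0, 0, 0, -1], [0, 2, 0, -1, 0, 0], [0, 0, 2, 0, -1, 0], [0, -1, 0, 2, -1, -1], [0, 0, -1, -1, 2, 0], [-1, 0, 0, -1, 0, 2]].
All simple roots have the same length, so the diagram is simply laced. The associated Dynkin diagram is a chain of 5 nodes with one extra node attached to the third node from one end (E_6), so the type is E_6.

E6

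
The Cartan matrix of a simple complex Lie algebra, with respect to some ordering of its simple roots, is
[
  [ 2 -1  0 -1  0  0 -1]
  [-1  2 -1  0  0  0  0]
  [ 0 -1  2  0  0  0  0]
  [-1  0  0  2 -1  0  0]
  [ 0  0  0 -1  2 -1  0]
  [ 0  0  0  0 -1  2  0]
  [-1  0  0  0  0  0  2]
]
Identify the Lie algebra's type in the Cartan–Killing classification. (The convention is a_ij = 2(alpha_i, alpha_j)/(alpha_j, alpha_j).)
E7

The matrix has rank 7 with 2's on the diagonal. Reading the off-diagonal entries as Dynkin edges (a single edge where a_ij = a_ji = -1; a double or triple edge where a_ij * a_ji = 2 or 3), the diagram is a chain of 6 nodes with one extra node attached to the third node from one end (E_7). One simple-root ordering that puts it in standard form is (alpha_3, alpha_7, alpha_2, alpha_1, alpha_4, alpha_5, alpha_6). So the algebra is type E_7.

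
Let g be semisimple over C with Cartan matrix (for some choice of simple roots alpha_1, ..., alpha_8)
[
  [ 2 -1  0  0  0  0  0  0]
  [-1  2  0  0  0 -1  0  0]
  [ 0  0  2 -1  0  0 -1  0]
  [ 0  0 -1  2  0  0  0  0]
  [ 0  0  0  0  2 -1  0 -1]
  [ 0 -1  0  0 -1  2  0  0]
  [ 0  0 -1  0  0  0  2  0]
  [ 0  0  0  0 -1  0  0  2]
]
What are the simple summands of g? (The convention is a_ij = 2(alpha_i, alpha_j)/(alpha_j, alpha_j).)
The diagram associated to this matrix has two connected components: the simple roots {alpha_3, alpha_4, alpha_7} form a chain of 3 nodes with single edges (A_3), and {alpha_1, alpha_2, alpha_5, alpha_6, alpha_8} form a chain of 5 nodes with single edges (A_5). A semisimple Lie algebra decomposes uniquely as the direct sum of simple ideals, one per connected component of its Dynkin diagram, so g ≅ A_3 ⊕ A_5 (dimension 15 + 35 = 50).

A3 ⊕ A5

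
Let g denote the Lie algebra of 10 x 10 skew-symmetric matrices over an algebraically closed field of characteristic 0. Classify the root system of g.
D_5 (so(10))

This is so(10) with 10 even, which has dimension 10(10-1)/2 = 45 and rank 10/2 = 5. In the classification of classical Lie algebras, the orthogonal algebra so(2n) in an even number of variables has type D_n; here n = 5, so the Dynkin diagram is a chain of 3 nodes with a fork of two nodes at one end (D_5). Hence the type is D_5.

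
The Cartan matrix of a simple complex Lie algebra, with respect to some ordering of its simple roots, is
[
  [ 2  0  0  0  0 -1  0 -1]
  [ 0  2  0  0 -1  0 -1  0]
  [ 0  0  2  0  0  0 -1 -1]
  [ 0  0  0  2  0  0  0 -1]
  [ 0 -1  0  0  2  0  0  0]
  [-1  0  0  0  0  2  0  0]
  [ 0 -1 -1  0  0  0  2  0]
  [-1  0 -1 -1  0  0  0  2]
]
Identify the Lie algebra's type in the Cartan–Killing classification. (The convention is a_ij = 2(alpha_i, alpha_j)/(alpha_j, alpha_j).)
E_8

The matrix has rank 8 with 2's on the diagonal. Reading the off-diagonal entries as Dynkin edges (a single edge where a_ij = a_ji = -1; a double or triple edge where a_ij * a_ji = 2 or 3), the diagram is a chain of 7 nodes with one extra node attached to the third node from one end (E_8). One simple-root ordering that puts it in standard form is (alpha_6, alpha_4, alpha_1, alpha_8, alpha_3, alpha_7, alpha_2, alpha_5). So the algebra is type E_8.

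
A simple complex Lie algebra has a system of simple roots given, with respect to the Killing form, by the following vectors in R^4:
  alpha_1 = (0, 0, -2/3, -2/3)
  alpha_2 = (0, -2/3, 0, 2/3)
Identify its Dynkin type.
A2

Compute the Cartan integers a_ij = 2(alpha_i, alpha_j)/(alpha_j, alpha_j); the resulting 2x2 Cartan matrix is
[[2, -1], [-1, 2]].
All simple roots have the same length, so the diagram is simply laced. The associated Dynkin diagram is a chain of 2 nodes with single edges (A_2), so the type is A_2 (the algebra sl(3)).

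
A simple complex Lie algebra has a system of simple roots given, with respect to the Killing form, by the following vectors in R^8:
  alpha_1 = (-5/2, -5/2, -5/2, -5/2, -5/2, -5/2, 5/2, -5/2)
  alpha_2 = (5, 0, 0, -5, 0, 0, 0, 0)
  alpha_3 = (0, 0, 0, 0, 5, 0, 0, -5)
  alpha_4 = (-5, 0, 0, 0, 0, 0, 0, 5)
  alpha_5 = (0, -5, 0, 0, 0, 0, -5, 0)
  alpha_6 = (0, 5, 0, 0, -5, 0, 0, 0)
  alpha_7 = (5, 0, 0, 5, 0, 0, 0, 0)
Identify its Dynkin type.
type E_7

Compute the Cartan integers a_ij = 2(alpha_i, alpha_j)/(alpha_j, alpha_j); the resulting 7x7 Cartan matrix is
[[2, 0, 0, 0, 0, 0, -1], [0, 2, 0, -1, 0, 0, 0], [0, 0, 2, -1, 0, -1, 0], [0, -1, -1, 2, 0, 0, -1], [0, 0, 0, 0, 2, -1, 0], [0, 0, -1, 0, -1, 2, 0], [-1, 0, 0, -1, 0, 0, 2]].
All simple roots have the same length, so the diagram is simply laced. The associated Dynkin diagram is a chain of 6 nodes with one extra node attached to the third node from one end (E_7), so the type is E_7.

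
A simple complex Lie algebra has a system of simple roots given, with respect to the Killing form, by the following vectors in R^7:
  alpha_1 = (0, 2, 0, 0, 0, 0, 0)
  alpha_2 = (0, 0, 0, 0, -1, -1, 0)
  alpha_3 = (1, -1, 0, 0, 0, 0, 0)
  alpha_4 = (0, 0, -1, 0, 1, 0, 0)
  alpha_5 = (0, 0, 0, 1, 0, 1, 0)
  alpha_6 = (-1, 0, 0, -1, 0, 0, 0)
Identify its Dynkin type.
Compute the Cartan integers a_ij = 2(alpha_i, alpha_j)/(alpha_j, alpha_j); the resulting 6x6 Cartan matrix is
[[2, 0, -2, 0, 0, 0], [0, 2, 0, -1, -1, 0], [-1, 0, 2, 0, 0, -1], [0, -1, 0, 2, 0, 0], [0, -1, 0, 0, 2, -1], [0, 0, -1, 0, -1, 2]].
The roots have two lengths (squared-length ratio 2:1); the short ones are alpha_{2,3,4,5,6}. The associated Dynkin diagram is a chain of 6 nodes with a double edge at one end; the terminal node there is the unique long simple root (C_6), so the type is C_6 (the algebra sp(12)).

type C_6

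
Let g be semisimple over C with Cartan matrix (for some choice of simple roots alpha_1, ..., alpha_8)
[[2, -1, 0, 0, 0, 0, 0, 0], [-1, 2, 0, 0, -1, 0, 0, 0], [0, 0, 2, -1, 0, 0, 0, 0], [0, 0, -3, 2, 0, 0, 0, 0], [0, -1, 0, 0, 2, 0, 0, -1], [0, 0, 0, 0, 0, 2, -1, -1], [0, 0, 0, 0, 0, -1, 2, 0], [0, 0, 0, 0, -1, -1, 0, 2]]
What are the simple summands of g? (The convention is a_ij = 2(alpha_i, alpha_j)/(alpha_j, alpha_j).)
A_6 + G_2

The diagram associated to this matrix has two connected components: the simple roots {alpha_1, alpha_2, alpha_5, alpha_6, alpha_7, alpha_8} form a chain of 6 nodes with single edges (A_6), and {alpha_3, alpha_4} form two nodes joined by a triple edge (G_2). A semisimple Lie algebra decomposes uniquely as the direct sum of simple ideals, one per connected component of its Dynkin diagram, so g ≅ A_6 ⊕ G_2 (dimension 48 + 14 = 62).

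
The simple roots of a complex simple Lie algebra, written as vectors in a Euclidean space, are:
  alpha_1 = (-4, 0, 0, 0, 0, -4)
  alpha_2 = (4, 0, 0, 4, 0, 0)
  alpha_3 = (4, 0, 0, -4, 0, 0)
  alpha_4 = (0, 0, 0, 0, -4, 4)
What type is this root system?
Compute the Cartan integers a_ij = 2(alpha_i, alpha_j)/(alpha_j, alpha_j); the resulting 4x4 Cartan matrix is
[[2, -1, -1, -1], [-1, 2, 0, 0], [-1, 0, 2, 0], [-1, 0, 0, 2]].
All simple roots have the same length, so the diagram is simply laced. The associated Dynkin diagram is a chain of 2 nodes with a fork of two nodes at one end (D_4), so the type is D_4 (the algebra so(8)).

type D_4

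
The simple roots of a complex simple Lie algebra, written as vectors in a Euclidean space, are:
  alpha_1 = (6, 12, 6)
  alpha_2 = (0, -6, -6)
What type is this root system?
G_2

Compute the Cartan integers a_ij = 2(alpha_i, alpha_j)/(alpha_j, alpha_j); the resulting 2x2 Cartan matrix is
[[2, -3], [-1, 2]].
The roots have two lengths (squared-length ratio 3:1); the short ones are alpha_{2}. The associated Dynkin diagram is two nodes joined by a triple edge (G_2), so the type is G_2.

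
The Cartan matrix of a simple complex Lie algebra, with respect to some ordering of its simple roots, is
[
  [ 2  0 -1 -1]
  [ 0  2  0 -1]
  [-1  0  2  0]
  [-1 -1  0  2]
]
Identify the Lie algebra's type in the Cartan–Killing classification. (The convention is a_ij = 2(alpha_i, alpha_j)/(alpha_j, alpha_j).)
A_4 (sl(5))

The matrix has rank 4 with 2's on the diagonal. Reading the off-diagonal entries as Dynkin edges (a single edge where a_ij = a_ji = -1; a double or triple edge where a_ij * a_ji = 2 or 3), the diagram is a chain of 4 nodes with single edges (A_4). One simple-root ordering that puts it in standard form is (alpha_3, alpha_1, alpha_4, alpha_2). So the algebra is type A_4, i.e. sl(5).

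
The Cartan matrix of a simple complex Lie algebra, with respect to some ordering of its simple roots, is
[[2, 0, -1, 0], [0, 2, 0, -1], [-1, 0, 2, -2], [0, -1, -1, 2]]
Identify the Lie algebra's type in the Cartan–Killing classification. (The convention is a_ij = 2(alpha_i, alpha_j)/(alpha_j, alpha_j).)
The matrix has rank 4 with 2's on the diagonal. Reading the off-diagonal entries as Dynkin edges (a single edge where a_ij = a_ji = -1; a double or triple edge where a_ij * a_ji = 2 or 3), the diagram is a chain of 4 nodes with a double edge between the middle two (F_4). One simple-root ordering that puts it in standard form is (alpha_1, alpha_3, alpha_4, alpha_2). So the algebra is type F_4.

F4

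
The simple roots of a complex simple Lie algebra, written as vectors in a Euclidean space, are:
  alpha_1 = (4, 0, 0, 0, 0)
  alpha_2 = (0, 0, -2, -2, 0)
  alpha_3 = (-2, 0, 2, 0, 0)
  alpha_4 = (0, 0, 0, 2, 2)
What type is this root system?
Compute the Cartan integers a_ij = 2(alpha_i, alpha_j)/(alpha_j, alpha_j); the resulting 4x4 Cartan matrix is
[[2, 0, -2, 0], [0, 2, -1, -1], [-1, -1, 2, 0], [0, -1, 0, 2]].
The roots have two lengths (squared-length ratio 2:1); the short ones are alpha_{2,3,4}. The associated Dynkin diagram is a chain of 4 nodes with a double edge at one end; the terminal node there is the unique long simple root (C_4), so the type is C_4 (the algebra sp(8)).

type C_4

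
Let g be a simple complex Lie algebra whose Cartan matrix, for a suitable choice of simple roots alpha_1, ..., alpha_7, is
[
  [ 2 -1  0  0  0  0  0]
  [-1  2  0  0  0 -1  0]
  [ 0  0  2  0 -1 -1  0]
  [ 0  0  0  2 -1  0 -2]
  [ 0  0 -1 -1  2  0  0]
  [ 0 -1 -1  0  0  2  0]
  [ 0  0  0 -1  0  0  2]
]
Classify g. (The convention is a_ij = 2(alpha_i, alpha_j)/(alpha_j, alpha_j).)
B_7 (so(15))

The matrix has rank 7 with 2's on the diagonal. Reading the off-diagonal entries as Dynkin edges (a single edge where a_ij = a_ji = -1; a double or triple edge where a_ij * a_ji = 2 or 3), the diagram is a chain of 7 nodes with a double edge at one end; the terminal node there is the unique short simple root (B_7). One simple-root ordering that puts it in standard form is (alpha_1, alpha_2, alpha_6, alpha_3, alpha_5, alpha_4, alpha_7). So the algebra is type B_7, i.e. so(15).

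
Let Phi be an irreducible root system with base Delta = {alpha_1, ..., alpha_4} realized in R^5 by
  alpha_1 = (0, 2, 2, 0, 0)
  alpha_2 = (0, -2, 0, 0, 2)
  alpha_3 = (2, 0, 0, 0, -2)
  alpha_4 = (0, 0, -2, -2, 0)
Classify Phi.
Compute the Cartan integers a_ij = 2(alpha_i, alpha_j)/(alpha_j, alpha_j); the resulting 4x4 Cartan matrix is
[[2, -1, 0, -1], [-1, 2, -1, 0], [0, -1, 2, 0], [-1, 0, 0, 2]].
All simple roots have the same length, so the diagram is simply laced. The associated Dynkin diagram is a chain of 4 nodes with single edges (A_4), so the type is A_4 (the algebra sl(5)).

type A_4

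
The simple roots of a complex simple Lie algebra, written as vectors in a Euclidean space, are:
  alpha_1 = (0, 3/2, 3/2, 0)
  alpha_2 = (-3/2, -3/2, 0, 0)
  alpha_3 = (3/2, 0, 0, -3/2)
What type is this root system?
A3

Compute the Cartan integers a_ij = 2(alpha_i, alpha_j)/(alpha_j, alpha_j); the resulting 3x3 Cartan matrix is
[[2, -1, 0], [-1, 2, -1], [0, -1, 2]].
All simple roots have the same length, so the diagram is simply laced. The associated Dynkin diagram is a chain of 3 nodes with single edges (A_3), so the type is A_3 (the algebra sl(4)).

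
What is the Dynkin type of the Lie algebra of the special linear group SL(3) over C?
A_2 (sl(3))

This is sl(3), which has dimension 3^2 - 1 = 8 and rank 3 - 1 = 2 (a Cartan subalgebra is the diagonal traceless matrices). In the classification of classical Lie algebras, the special linear algebra sl(n+1) has type A_n; here n = 2, so the Dynkin diagram is a chain of 2 nodes with single edges (A_2). Hence the type is A_2.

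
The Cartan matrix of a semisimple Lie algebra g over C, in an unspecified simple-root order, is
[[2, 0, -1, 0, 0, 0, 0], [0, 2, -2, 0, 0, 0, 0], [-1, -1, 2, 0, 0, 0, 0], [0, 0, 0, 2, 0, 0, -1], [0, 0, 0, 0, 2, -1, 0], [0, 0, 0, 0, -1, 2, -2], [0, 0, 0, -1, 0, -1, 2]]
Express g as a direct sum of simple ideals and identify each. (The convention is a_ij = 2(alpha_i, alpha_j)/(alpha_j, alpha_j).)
The diagram associated to this matrix has two connected components: the simple roots {alpha_1, alpha_2, alpha_3} form a chain of 3 nodes with a double edge at one end; the terminal node there is the unique long simple root (C_3), and {alpha_4, alpha_5, alpha_6, alpha_7} form a chain of 4 nodes with a double edge between the middle two (F_4). A semisimple Lie algebra decomposes uniquely as the direct sum of simple ideals, one per connected component of its Dynkin diagram, so g ≅ C_3 ⊕ F_4 (dimension 21 + 52 = 73).

type C_3 ⊕ type F_4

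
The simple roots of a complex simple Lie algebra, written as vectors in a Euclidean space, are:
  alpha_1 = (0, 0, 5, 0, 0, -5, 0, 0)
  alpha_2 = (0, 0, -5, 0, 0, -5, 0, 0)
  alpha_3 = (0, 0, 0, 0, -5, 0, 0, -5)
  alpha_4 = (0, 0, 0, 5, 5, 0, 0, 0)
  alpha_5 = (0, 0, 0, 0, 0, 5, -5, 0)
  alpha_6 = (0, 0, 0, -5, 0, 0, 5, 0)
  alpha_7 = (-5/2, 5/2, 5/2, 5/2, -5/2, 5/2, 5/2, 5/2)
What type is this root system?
Compute the Cartan integers a_ij = 2(alpha_i, alpha_j)/(alpha_j, alpha_j); the resulting 7x7 Cartan matrix is
[[2, 0, 0, 0, -1, 0, 0], [0, 2, 0, 0, -1, 0, -1], [0, 0, 2, -1, 0, 0, 0], [0, 0, -1, 2, 0, -1, 0], [-1, -1, 0, 0, 2, -1, 0], [0, 0, 0, -1, -1, 2, 0], [0, -1, 0, 0, 0, 0, 2]].
All simple roots have the same length, so the diagram is simply laced. The associated Dynkin diagram is a chain of 6 nodes with one extra node attached to the third node from one end (E_7), so the type is E_7.

E_7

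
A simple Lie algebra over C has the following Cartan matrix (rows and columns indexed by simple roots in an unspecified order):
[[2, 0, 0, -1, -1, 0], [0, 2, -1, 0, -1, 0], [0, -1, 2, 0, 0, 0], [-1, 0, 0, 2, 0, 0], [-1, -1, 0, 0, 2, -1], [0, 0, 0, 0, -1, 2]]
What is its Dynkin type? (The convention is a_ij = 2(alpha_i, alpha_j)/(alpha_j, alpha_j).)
E_6

The matrix has rank 6 with 2's on the diagonal. Reading the off-diagonal entries as Dynkin edges (a single edge where a_ij = a_ji = -1; a double or triple edge where a_ij * a_ji = 2 or 3), the diagram is a chain of 5 nodes with one extra node attached to the third node from one end (E_6). One simple-root ordering that puts it in standard form is (alpha_4, alpha_6, alpha_1, alpha_5, alpha_2, alpha_3). So the algebra is type E_6.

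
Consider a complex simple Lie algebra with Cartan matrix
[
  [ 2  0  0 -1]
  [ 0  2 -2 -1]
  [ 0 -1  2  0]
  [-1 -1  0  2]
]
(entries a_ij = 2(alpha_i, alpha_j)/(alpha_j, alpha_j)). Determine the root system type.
B4

The matrix has rank 4 with 2's on the diagonal. Reading the off-diagonal entries as Dynkin edges (a single edge where a_ij = a_ji = -1; a double or triple edge where a_ij * a_ji = 2 or 3), the diagram is a chain of 4 nodes with a double edge at one end; the terminal node there is the unique short simple root (B_4). One simple-root ordering that puts it in standard form is (alpha_1, alpha_4, alpha_2, alpha_3). So the algebra is type B_4, i.e. so(9).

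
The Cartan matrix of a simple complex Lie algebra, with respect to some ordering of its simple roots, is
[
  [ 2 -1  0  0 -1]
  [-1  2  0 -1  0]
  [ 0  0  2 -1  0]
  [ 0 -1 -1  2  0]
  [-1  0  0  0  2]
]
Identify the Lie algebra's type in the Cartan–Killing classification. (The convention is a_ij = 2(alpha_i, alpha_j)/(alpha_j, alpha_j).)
A_5

The matrix has rank 5 with 2's on the diagonal. Reading the off-diagonal entries as Dynkin edges (a single edge where a_ij = a_ji = -1; a double or triple edge where a_ij * a_ji = 2 or 3), the diagram is a chain of 5 nodes with single edges (A_5). One simple-root ordering that puts it in standard form is (alpha_3, alpha_4, alpha_2, alpha_1, alpha_5). So the algebra is type A_5, i.e. sl(6).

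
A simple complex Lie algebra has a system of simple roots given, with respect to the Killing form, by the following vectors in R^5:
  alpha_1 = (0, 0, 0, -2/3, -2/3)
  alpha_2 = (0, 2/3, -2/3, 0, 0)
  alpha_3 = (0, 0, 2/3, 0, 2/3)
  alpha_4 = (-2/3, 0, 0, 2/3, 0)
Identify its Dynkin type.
Compute the Cartan integers a_ij = 2(alpha_i, alpha_j)/(alpha_j, alpha_j); the resulting 4x4 Cartan matrix is
[[2, 0, -1, -1], [0, 2, -1, 0], [-1, -1, 2, 0], [-1, 0, 0, 2]].
All simple roots have the same length, so the diagram is simply laced. The associated Dynkin diagram is a chain of 4 nodes with single edges (A_4), so the type is A_4 (the algebra sl(5)).

A_4 (sl(5))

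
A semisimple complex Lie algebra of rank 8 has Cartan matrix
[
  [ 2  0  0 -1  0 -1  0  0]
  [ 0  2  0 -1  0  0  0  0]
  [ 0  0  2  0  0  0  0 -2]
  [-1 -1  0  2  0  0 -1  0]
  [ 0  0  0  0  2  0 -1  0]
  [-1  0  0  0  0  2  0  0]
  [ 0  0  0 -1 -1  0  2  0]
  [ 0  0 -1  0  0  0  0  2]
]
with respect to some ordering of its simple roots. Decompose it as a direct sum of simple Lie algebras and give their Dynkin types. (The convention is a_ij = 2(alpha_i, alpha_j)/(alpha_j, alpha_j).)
type B_2 ⊕ type E_6

The diagram associated to this matrix has two connected components: the simple roots {alpha_3, alpha_8} form a chain of 2 nodes with a double edge at one end; the terminal node there is the unique short simple root (B_2), and {alpha_1, alpha_2, alpha_4, alpha_5, alpha_6, alpha_7} form a chain of 5 nodes with one extra node attached to the third node from one end (E_6). A semisimple Lie algebra decomposes uniquely as the direct sum of simple ideals, one per connected component of its Dynkin diagram, so g ≅ B_2 ⊕ E_6 (dimension 10 + 78 = 88).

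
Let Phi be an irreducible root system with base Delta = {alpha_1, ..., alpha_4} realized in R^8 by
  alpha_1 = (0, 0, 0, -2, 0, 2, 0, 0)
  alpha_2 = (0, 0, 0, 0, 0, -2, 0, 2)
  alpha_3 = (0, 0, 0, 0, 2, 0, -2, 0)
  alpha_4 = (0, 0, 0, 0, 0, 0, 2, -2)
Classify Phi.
Compute the Cartan integers a_ij = 2(alpha_i, alpha_j)/(alpha_j, alpha_j); the resulting 4x4 Cartan matrix is
[[2, -1, 0, 0], [-1, 2, 0, -1], [0, 0, 2, -1], [0, -1, -1, 2]].
All simple roots have the same length, so the diagram is simply laced. The associated Dynkin diagram is a chain of 4 nodes with single edges (A_4), so the type is A_4 (the algebra sl(5)).

A_4 (sl(5))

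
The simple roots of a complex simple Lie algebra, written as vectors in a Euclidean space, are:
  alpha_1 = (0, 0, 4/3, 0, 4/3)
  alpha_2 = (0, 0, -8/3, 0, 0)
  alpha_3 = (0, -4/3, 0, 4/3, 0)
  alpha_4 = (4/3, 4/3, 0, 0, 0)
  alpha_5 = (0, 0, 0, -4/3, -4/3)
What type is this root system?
C_5 (sp(10))

Compute the Cartan integers a_ij = 2(alpha_i, alpha_j)/(alpha_j, alpha_j); the resulting 5x5 Cartan matrix is
[[2, -1, 0, 0, -1], [-2, 2, 0, 0, 0], [0, 0, 2, -1, -1], [0, 0, -1, 2, 0], [-1, 0, -1, 0, 2]].
The roots have two lengths (squared-length ratio 2:1); the short ones are alpha_{1,3,4,5}. The associated Dynkin diagram is a chain of 5 nodes with a double edge at one end; the terminal node there is the unique long simple root (C_5), so the type is C_5 (the algebra sp(10)).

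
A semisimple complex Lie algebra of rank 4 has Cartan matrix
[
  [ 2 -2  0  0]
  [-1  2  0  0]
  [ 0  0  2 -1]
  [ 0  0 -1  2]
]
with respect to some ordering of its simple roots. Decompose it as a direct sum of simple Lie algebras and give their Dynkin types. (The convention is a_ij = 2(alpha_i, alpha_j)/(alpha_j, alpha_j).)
The diagram associated to this matrix has two connected components: the simple roots {alpha_3, alpha_4} form a chain of 2 nodes with single edges (A_2), and {alpha_1, alpha_2} form a chain of 2 nodes with a double edge at one end; the terminal node there is the unique short simple root (B_2). A semisimple Lie algebra decomposes uniquely as the direct sum of simple ideals, one per connected component of its Dynkin diagram, so g ≅ A_2 ⊕ B_2 (dimension 8 + 10 = 18).

A2 ⊕ B2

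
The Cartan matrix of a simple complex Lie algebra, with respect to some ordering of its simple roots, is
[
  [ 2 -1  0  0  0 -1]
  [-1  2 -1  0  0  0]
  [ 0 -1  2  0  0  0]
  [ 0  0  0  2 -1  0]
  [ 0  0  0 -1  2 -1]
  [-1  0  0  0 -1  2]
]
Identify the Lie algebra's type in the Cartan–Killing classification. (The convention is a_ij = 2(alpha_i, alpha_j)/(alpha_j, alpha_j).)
The matrix has rank 6 with 2's on the diagonal. Reading the off-diagonal entries as Dynkin edges (a single edge where a_ij = a_ji = -1; a double or triple edge where a_ij * a_ji = 2 or 3), the diagram is a chain of 6 nodes with single edges (A_6). One simple-root ordering that puts it in standard form is (alpha_3, alpha_2, alpha_1, alpha_6, alpha_5, alpha_4). So the algebra is type A_6, i.e. sl(7).

A_6 (sl(7))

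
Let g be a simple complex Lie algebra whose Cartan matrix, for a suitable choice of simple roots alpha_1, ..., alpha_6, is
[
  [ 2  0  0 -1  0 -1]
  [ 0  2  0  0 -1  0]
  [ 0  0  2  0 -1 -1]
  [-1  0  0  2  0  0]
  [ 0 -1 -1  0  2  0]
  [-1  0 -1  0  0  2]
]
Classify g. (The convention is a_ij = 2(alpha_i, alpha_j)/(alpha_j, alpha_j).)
A6

The matrix has rank 6 with 2's on the diagonal. Reading the off-diagonal entries as Dynkin edges (a single edge where a_ij = a_ji = -1; a double or triple edge where a_ij * a_ji = 2 or 3), the diagram is a chain of 6 nodes with single edges (A_6). One simple-root ordering that puts it in standard form is (alpha_4, alpha_1, alpha_6, alpha_3, alpha_5, alpha_2). So the algebra is type A_6, i.e. sl(7).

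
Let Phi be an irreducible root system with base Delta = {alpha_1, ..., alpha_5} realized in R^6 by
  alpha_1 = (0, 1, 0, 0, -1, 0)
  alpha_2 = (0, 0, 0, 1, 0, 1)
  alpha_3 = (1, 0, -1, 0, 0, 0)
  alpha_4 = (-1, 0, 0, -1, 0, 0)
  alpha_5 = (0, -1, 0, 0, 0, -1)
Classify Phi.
Compute the Cartan integers a_ij = 2(alpha_i, alpha_j)/(alpha_j, alpha_j); the resulting 5x5 Cartan matrix is
[[2, 0, 0, 0, -1], [0, 2, 0, -1, -1], [0, 0, 2, -1, 0], [0, -1, -1, 2, 0], [-1, -1, 0, 0, 2]].
All simple roots have the same length, so the diagram is simply laced. The associated Dynkin diagram is a chain of 5 nodes with single edges (A_5), so the type is A_5 (the algebra sl(6)).

A_5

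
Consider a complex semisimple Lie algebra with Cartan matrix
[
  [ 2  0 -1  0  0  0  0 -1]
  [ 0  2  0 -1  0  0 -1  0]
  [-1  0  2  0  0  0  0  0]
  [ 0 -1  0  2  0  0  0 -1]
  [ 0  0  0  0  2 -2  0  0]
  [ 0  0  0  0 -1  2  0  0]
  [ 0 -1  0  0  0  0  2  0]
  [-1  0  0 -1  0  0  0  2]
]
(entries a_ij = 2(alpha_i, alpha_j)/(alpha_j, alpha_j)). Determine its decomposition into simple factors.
The diagram associated to this matrix has two connected components: the simple roots {alpha_1, alpha_2, alpha_3, alpha_4, alpha_7, alpha_8} form a chain of 6 nodes with single edges (A_6), and {alpha_5, alpha_6} form a chain of 2 nodes with a double edge at one end; the terminal node there is the unique short simple root (B_2). A semisimple Lie algebra decomposes uniquely as the direct sum of simple ideals, one per connected component of its Dynkin diagram, so g ≅ A_6 ⊕ B_2 (dimension 48 + 10 = 58).

type A_6 + type B_2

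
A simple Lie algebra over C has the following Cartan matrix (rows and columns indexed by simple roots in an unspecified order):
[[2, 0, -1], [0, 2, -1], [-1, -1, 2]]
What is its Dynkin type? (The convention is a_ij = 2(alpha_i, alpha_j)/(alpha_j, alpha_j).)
A_3 (sl(4))

The matrix has rank 3 with 2's on the diagonal. Reading the off-diagonal entries as Dynkin edges (a single edge where a_ij = a_ji = -1; a double or triple edge where a_ij * a_ji = 2 or 3), the diagram is a chain of 3 nodes with single edges (A_3). One simple-root ordering that puts it in standard form is (alpha_1, alpha_3, alpha_2). So the algebra is type A_3, i.e. sl(4).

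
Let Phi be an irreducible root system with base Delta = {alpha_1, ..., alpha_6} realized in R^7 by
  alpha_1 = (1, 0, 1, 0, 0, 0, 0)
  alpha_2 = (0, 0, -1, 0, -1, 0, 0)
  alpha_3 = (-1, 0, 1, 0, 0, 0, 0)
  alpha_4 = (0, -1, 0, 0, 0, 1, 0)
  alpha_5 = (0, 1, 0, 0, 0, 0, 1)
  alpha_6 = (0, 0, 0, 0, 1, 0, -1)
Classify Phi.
D_6 (so(12))

Compute the Cartan integers a_ij = 2(alpha_i, alpha_j)/(alpha_j, alpha_j); the resulting 6x6 Cartan matrix is
[[2, -1, 0, 0, 0, 0], [-1, 2, -1, 0, 0, -1], [0, -1, 2, 0, 0, 0], [0, 0, 0, 2, -1, 0], [0, 0, 0, -1, 2, -1], [0, -1, 0, 0, -1, 2]].
All simple roots have the same length, so the diagram is simply laced. The associated Dynkin diagram is a chain of 4 nodes with a fork of two nodes at one end (D_6), so the type is D_6 (the algebra so(12)).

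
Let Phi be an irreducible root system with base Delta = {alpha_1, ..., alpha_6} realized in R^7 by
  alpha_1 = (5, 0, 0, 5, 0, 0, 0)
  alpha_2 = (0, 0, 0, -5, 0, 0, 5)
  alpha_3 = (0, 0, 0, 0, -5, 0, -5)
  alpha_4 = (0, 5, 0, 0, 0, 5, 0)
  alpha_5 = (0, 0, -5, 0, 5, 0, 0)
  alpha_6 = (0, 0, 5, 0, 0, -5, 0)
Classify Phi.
Compute the Cartan integers a_ij = 2(alpha_i, alpha_j)/(alpha_j, alpha_j); the resulting 6x6 Cartan matrix is
[[2, -1, 0, 0, 0, 0], [-1, 2, -1, 0, 0, 0], [0, -1, 2, 0, -1, 0], [0, 0, 0, 2, 0, -1], [0, 0, -1, 0, 2, -1], [0, 0, 0, -1, -1, 2]].
All simple roots have the same length, so the diagram is simply laced. The associated Dynkin diagram is a chain of 6 nodes with single edges (A_6), so the type is A_6 (the algebra sl(7)).

A_6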